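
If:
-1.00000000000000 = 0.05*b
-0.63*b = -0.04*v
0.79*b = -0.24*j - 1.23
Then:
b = -20.00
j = 60.71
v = -315.00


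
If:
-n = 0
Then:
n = 0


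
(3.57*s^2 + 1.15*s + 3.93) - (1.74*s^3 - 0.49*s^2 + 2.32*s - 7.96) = -1.74*s^3 + 4.06*s^2 - 1.17*s + 11.89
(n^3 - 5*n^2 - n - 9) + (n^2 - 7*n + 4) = n^3 - 4*n^2 - 8*n - 5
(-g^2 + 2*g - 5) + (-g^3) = -g^3 - g^2 + 2*g - 5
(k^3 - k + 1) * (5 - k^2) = -k^5 + 6*k^3 - k^2 - 5*k + 5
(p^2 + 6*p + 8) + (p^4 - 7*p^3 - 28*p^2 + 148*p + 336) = p^4 - 7*p^3 - 27*p^2 + 154*p + 344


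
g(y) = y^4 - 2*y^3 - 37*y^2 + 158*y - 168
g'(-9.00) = -2578.00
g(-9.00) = 3432.00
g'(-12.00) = -6730.00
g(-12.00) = 16800.00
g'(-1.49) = 241.71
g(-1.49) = -474.02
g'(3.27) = -8.27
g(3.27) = -2.57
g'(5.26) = 184.88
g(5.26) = 113.81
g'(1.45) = 50.28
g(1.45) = -18.37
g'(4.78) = 104.05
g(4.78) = 45.47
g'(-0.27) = 177.46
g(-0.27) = -213.31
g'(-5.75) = -375.31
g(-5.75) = -826.46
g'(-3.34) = 189.19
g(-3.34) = -909.51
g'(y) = 4*y^3 - 6*y^2 - 74*y + 158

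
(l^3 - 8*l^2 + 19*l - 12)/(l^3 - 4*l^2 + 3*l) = (l - 4)/l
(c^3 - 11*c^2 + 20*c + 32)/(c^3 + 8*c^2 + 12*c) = (c^3 - 11*c^2 + 20*c + 32)/(c*(c^2 + 8*c + 12))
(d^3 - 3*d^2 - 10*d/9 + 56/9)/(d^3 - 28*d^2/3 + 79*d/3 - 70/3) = (d + 4/3)/(d - 5)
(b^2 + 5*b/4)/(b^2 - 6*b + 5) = b*(4*b + 5)/(4*(b^2 - 6*b + 5))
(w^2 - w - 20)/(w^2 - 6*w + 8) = (w^2 - w - 20)/(w^2 - 6*w + 8)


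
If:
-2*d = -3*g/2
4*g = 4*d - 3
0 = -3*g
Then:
No Solution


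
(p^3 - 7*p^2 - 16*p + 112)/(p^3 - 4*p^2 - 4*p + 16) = (p^2 - 3*p - 28)/(p^2 - 4)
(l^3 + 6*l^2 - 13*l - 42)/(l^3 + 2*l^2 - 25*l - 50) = (l^2 + 4*l - 21)/(l^2 - 25)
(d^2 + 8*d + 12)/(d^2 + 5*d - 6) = (d + 2)/(d - 1)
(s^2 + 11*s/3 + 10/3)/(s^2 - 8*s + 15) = (3*s^2 + 11*s + 10)/(3*(s^2 - 8*s + 15))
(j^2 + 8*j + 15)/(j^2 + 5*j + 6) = (j + 5)/(j + 2)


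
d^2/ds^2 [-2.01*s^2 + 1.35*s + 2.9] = -4.02000000000000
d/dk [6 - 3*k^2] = -6*k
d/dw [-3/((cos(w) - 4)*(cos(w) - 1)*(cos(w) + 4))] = 3*(3*sin(w)^2 + 2*cos(w) + 13)*sin(w)/((cos(w) - 4)^2*(cos(w) - 1)^2*(cos(w) + 4)^2)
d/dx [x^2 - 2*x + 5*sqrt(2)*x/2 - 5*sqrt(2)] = 2*x - 2 + 5*sqrt(2)/2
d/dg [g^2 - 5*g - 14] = 2*g - 5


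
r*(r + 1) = r^2 + r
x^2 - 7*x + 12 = (x - 4)*(x - 3)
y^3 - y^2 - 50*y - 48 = (y - 8)*(y + 1)*(y + 6)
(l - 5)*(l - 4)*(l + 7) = l^3 - 2*l^2 - 43*l + 140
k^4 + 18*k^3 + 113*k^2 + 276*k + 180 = (k + 1)*(k + 5)*(k + 6)^2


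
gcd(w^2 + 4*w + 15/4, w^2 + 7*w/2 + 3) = w + 3/2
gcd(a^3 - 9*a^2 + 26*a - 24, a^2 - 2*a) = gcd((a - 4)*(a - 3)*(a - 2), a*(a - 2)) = a - 2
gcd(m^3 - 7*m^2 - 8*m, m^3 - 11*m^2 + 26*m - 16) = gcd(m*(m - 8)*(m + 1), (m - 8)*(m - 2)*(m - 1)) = m - 8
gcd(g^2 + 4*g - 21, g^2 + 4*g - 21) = g^2 + 4*g - 21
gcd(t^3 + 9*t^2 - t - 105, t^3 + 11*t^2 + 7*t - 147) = t^2 + 4*t - 21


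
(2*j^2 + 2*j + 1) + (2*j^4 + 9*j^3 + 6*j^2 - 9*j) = 2*j^4 + 9*j^3 + 8*j^2 - 7*j + 1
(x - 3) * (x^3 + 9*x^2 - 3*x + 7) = x^4 + 6*x^3 - 30*x^2 + 16*x - 21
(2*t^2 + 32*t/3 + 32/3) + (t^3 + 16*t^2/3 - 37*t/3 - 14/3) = t^3 + 22*t^2/3 - 5*t/3 + 6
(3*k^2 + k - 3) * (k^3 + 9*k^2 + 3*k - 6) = 3*k^5 + 28*k^4 + 15*k^3 - 42*k^2 - 15*k + 18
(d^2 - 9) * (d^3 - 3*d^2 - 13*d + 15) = d^5 - 3*d^4 - 22*d^3 + 42*d^2 + 117*d - 135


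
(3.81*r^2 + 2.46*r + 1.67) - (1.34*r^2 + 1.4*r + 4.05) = 2.47*r^2 + 1.06*r - 2.38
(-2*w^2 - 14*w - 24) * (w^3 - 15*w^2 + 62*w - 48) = -2*w^5 + 16*w^4 + 62*w^3 - 412*w^2 - 816*w + 1152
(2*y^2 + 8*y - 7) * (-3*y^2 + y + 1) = -6*y^4 - 22*y^3 + 31*y^2 + y - 7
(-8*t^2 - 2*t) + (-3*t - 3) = -8*t^2 - 5*t - 3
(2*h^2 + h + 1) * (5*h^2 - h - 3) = 10*h^4 + 3*h^3 - 2*h^2 - 4*h - 3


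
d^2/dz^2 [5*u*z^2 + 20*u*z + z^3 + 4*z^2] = 10*u + 6*z + 8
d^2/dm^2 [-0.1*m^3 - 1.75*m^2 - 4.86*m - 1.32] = -0.6*m - 3.5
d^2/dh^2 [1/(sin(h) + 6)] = (6*sin(h) + cos(h)^2 + 1)/(sin(h) + 6)^3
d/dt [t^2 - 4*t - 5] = 2*t - 4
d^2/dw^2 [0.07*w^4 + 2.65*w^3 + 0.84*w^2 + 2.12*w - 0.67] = 0.84*w^2 + 15.9*w + 1.68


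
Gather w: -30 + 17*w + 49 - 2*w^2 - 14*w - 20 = -2*w^2 + 3*w - 1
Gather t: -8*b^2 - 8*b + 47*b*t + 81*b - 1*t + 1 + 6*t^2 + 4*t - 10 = -8*b^2 + 73*b + 6*t^2 + t*(47*b + 3) - 9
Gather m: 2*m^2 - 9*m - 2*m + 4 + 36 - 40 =2*m^2 - 11*m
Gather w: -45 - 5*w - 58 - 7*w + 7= -12*w - 96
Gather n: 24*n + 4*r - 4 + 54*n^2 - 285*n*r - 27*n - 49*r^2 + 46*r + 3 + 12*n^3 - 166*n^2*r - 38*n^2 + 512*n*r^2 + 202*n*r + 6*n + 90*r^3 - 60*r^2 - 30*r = 12*n^3 + n^2*(16 - 166*r) + n*(512*r^2 - 83*r + 3) + 90*r^3 - 109*r^2 + 20*r - 1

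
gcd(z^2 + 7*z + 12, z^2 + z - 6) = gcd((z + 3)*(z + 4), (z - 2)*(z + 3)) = z + 3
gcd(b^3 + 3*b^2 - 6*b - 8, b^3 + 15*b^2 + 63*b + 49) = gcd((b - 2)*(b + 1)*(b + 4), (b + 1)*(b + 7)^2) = b + 1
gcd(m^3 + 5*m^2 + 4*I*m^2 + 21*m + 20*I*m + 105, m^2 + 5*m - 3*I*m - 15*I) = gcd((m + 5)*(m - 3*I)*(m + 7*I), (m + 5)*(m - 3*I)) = m^2 + m*(5 - 3*I) - 15*I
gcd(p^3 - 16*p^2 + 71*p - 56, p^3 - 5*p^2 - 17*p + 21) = p^2 - 8*p + 7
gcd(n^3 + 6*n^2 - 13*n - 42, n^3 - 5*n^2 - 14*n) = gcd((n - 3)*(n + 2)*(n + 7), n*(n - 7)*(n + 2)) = n + 2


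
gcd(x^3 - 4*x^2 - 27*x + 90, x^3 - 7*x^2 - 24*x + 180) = x^2 - x - 30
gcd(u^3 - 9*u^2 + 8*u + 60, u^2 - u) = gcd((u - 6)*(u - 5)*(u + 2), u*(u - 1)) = 1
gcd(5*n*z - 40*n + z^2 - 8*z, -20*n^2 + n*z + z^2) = 5*n + z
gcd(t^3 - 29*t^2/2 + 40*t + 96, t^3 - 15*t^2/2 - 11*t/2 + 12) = t^2 - 13*t/2 - 12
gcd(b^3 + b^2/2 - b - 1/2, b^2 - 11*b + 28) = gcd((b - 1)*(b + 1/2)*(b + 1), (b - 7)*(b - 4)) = 1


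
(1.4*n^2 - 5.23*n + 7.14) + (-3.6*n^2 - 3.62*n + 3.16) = -2.2*n^2 - 8.85*n + 10.3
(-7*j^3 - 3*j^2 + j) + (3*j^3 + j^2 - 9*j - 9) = -4*j^3 - 2*j^2 - 8*j - 9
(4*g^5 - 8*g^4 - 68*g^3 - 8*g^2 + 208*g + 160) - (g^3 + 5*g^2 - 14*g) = 4*g^5 - 8*g^4 - 69*g^3 - 13*g^2 + 222*g + 160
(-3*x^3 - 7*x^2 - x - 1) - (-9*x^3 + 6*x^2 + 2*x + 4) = 6*x^3 - 13*x^2 - 3*x - 5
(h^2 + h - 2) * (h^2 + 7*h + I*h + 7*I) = h^4 + 8*h^3 + I*h^3 + 5*h^2 + 8*I*h^2 - 14*h + 5*I*h - 14*I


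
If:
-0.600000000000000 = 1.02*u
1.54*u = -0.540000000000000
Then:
No Solution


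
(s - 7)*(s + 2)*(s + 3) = s^3 - 2*s^2 - 29*s - 42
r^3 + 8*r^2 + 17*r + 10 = (r + 1)*(r + 2)*(r + 5)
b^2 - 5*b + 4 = (b - 4)*(b - 1)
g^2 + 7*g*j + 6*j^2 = (g + j)*(g + 6*j)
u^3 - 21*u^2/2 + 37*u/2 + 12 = (u - 8)*(u - 3)*(u + 1/2)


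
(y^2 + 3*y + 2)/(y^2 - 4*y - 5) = (y + 2)/(y - 5)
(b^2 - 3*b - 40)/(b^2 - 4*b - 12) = (-b^2 + 3*b + 40)/(-b^2 + 4*b + 12)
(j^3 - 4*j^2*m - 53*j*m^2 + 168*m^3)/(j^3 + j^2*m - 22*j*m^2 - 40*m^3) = (j^3 - 4*j^2*m - 53*j*m^2 + 168*m^3)/(j^3 + j^2*m - 22*j*m^2 - 40*m^3)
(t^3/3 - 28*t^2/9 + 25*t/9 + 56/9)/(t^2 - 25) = (3*t^3 - 28*t^2 + 25*t + 56)/(9*(t^2 - 25))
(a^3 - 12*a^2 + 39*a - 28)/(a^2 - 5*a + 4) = a - 7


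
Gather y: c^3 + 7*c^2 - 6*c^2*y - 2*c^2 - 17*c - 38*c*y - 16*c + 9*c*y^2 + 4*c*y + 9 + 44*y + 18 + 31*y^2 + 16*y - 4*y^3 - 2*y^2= c^3 + 5*c^2 - 33*c - 4*y^3 + y^2*(9*c + 29) + y*(-6*c^2 - 34*c + 60) + 27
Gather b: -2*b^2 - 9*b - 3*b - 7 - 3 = -2*b^2 - 12*b - 10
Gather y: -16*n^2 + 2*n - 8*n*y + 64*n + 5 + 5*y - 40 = -16*n^2 + 66*n + y*(5 - 8*n) - 35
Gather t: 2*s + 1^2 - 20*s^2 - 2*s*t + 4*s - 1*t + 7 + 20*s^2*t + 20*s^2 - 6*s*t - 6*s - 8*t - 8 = t*(20*s^2 - 8*s - 9)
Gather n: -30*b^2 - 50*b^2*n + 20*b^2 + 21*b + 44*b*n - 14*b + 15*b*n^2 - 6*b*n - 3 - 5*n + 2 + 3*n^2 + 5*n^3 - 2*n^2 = -10*b^2 + 7*b + 5*n^3 + n^2*(15*b + 1) + n*(-50*b^2 + 38*b - 5) - 1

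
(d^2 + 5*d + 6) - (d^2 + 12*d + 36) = -7*d - 30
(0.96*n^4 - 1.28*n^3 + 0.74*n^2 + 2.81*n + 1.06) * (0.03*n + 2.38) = 0.0288*n^5 + 2.2464*n^4 - 3.0242*n^3 + 1.8455*n^2 + 6.7196*n + 2.5228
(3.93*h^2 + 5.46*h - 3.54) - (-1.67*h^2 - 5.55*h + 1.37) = 5.6*h^2 + 11.01*h - 4.91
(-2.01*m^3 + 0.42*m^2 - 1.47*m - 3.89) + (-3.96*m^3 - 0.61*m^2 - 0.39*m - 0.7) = -5.97*m^3 - 0.19*m^2 - 1.86*m - 4.59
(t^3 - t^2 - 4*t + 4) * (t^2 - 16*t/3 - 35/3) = t^5 - 19*t^4/3 - 31*t^3/3 + 37*t^2 + 76*t/3 - 140/3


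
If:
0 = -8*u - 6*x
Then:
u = -3*x/4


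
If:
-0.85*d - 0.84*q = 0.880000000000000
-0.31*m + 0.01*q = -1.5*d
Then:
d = -0.988235294117647*q - 1.03529411764706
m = -4.74952561669829*q - 5.00948766603416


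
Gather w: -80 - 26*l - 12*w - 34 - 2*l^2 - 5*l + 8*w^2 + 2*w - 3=-2*l^2 - 31*l + 8*w^2 - 10*w - 117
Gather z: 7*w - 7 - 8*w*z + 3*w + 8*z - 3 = 10*w + z*(8 - 8*w) - 10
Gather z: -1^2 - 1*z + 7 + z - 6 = 0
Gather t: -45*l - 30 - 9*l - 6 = -54*l - 36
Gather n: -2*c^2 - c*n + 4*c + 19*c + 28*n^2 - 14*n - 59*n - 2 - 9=-2*c^2 + 23*c + 28*n^2 + n*(-c - 73) - 11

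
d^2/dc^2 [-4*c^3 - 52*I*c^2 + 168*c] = -24*c - 104*I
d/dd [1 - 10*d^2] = -20*d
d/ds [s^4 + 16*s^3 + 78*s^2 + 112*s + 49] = 4*s^3 + 48*s^2 + 156*s + 112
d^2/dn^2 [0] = 0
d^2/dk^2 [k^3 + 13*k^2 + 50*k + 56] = 6*k + 26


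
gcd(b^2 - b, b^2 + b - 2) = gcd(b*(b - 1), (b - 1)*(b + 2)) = b - 1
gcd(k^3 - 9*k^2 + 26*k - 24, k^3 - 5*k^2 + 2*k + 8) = k^2 - 6*k + 8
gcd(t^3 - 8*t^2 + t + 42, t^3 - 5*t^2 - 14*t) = t^2 - 5*t - 14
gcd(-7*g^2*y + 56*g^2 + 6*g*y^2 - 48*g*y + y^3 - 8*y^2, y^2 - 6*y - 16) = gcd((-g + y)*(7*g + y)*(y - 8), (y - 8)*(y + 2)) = y - 8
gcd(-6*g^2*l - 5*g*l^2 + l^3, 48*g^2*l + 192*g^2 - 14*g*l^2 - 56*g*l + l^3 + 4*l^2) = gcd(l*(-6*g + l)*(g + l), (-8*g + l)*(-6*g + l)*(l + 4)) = 6*g - l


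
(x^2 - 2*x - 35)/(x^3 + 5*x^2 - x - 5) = (x - 7)/(x^2 - 1)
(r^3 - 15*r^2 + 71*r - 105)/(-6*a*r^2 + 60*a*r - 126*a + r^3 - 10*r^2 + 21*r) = (r - 5)/(-6*a + r)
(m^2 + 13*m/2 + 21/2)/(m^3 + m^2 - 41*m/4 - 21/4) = 2*(m + 3)/(2*m^2 - 5*m - 3)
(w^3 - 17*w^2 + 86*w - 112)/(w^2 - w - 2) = (w^2 - 15*w + 56)/(w + 1)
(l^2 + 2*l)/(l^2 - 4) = l/(l - 2)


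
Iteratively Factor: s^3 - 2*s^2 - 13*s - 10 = (s + 1)*(s^2 - 3*s - 10) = (s + 1)*(s + 2)*(s - 5)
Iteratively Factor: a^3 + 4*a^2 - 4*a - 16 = (a + 2)*(a^2 + 2*a - 8) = (a - 2)*(a + 2)*(a + 4)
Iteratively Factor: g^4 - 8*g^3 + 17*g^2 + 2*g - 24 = (g - 2)*(g^3 - 6*g^2 + 5*g + 12) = (g - 4)*(g - 2)*(g^2 - 2*g - 3) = (g - 4)*(g - 2)*(g + 1)*(g - 3)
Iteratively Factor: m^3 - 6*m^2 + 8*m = (m - 4)*(m^2 - 2*m) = (m - 4)*(m - 2)*(m)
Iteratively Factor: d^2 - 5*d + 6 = (d - 2)*(d - 3)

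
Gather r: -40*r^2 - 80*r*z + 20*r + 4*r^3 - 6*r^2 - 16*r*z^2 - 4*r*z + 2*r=4*r^3 - 46*r^2 + r*(-16*z^2 - 84*z + 22)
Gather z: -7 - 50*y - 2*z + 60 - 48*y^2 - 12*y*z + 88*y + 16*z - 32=-48*y^2 + 38*y + z*(14 - 12*y) + 21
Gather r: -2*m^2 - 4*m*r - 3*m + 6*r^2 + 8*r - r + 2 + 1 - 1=-2*m^2 - 3*m + 6*r^2 + r*(7 - 4*m) + 2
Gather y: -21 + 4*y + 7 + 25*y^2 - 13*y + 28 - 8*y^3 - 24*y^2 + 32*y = -8*y^3 + y^2 + 23*y + 14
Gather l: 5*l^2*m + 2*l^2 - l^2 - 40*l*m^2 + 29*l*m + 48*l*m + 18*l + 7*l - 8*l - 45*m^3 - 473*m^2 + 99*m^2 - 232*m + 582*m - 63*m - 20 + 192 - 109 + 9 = l^2*(5*m + 1) + l*(-40*m^2 + 77*m + 17) - 45*m^3 - 374*m^2 + 287*m + 72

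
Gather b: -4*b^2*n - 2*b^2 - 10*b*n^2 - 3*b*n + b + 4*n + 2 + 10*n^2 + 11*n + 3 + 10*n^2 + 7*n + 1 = b^2*(-4*n - 2) + b*(-10*n^2 - 3*n + 1) + 20*n^2 + 22*n + 6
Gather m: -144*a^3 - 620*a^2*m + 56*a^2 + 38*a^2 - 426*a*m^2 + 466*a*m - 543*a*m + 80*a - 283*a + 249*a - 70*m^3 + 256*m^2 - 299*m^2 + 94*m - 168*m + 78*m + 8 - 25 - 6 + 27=-144*a^3 + 94*a^2 + 46*a - 70*m^3 + m^2*(-426*a - 43) + m*(-620*a^2 - 77*a + 4) + 4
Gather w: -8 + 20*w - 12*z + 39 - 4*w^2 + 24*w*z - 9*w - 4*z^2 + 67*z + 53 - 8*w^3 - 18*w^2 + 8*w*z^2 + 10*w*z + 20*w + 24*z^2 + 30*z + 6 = -8*w^3 - 22*w^2 + w*(8*z^2 + 34*z + 31) + 20*z^2 + 85*z + 90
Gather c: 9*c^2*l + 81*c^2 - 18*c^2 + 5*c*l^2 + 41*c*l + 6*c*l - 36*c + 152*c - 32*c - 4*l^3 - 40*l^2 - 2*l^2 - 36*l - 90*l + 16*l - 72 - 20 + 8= c^2*(9*l + 63) + c*(5*l^2 + 47*l + 84) - 4*l^3 - 42*l^2 - 110*l - 84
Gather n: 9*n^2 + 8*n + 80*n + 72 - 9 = 9*n^2 + 88*n + 63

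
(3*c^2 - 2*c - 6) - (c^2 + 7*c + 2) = 2*c^2 - 9*c - 8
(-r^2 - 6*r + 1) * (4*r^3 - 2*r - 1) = -4*r^5 - 24*r^4 + 6*r^3 + 13*r^2 + 4*r - 1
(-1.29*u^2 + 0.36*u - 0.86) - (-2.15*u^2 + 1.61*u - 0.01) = 0.86*u^2 - 1.25*u - 0.85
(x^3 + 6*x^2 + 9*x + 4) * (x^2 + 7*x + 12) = x^5 + 13*x^4 + 63*x^3 + 139*x^2 + 136*x + 48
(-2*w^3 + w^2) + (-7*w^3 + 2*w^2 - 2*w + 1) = -9*w^3 + 3*w^2 - 2*w + 1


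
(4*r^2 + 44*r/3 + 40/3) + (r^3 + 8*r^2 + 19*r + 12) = r^3 + 12*r^2 + 101*r/3 + 76/3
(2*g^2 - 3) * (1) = 2*g^2 - 3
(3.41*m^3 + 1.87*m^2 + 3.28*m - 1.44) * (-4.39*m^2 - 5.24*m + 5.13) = -14.9699*m^5 - 26.0777*m^4 - 6.7047*m^3 - 1.2725*m^2 + 24.372*m - 7.3872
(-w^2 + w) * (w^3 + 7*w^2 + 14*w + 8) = -w^5 - 6*w^4 - 7*w^3 + 6*w^2 + 8*w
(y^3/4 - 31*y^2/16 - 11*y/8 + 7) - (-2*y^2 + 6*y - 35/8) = y^3/4 + y^2/16 - 59*y/8 + 91/8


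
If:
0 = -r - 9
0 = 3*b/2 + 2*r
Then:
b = 12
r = -9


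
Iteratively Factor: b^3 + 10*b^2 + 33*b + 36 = (b + 3)*(b^2 + 7*b + 12) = (b + 3)*(b + 4)*(b + 3)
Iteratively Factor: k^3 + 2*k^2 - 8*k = (k - 2)*(k^2 + 4*k) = k*(k - 2)*(k + 4)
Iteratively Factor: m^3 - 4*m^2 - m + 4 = (m - 1)*(m^2 - 3*m - 4) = (m - 1)*(m + 1)*(m - 4)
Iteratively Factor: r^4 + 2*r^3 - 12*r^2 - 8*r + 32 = (r - 2)*(r^3 + 4*r^2 - 4*r - 16) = (r - 2)*(r + 4)*(r^2 - 4) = (r - 2)^2*(r + 4)*(r + 2)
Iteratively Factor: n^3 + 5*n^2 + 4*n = (n + 4)*(n^2 + n) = (n + 1)*(n + 4)*(n)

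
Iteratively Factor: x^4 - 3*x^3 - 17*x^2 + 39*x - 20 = (x + 4)*(x^3 - 7*x^2 + 11*x - 5) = (x - 1)*(x + 4)*(x^2 - 6*x + 5) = (x - 1)^2*(x + 4)*(x - 5)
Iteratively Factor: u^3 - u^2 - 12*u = (u + 3)*(u^2 - 4*u) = (u - 4)*(u + 3)*(u)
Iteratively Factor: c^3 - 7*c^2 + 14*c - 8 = (c - 4)*(c^2 - 3*c + 2) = (c - 4)*(c - 2)*(c - 1)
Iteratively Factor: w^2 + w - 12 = (w + 4)*(w - 3)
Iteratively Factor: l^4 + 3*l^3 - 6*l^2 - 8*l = (l - 2)*(l^3 + 5*l^2 + 4*l) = l*(l - 2)*(l^2 + 5*l + 4) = l*(l - 2)*(l + 4)*(l + 1)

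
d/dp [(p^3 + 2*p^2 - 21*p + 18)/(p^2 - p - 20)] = (p^4 - 2*p^3 - 41*p^2 - 116*p + 438)/(p^4 - 2*p^3 - 39*p^2 + 40*p + 400)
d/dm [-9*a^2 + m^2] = 2*m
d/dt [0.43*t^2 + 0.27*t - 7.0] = 0.86*t + 0.27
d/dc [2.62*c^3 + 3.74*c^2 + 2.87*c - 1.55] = 7.86*c^2 + 7.48*c + 2.87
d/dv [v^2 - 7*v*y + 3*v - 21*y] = 2*v - 7*y + 3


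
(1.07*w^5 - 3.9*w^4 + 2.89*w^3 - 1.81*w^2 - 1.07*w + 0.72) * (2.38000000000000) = 2.5466*w^5 - 9.282*w^4 + 6.8782*w^3 - 4.3078*w^2 - 2.5466*w + 1.7136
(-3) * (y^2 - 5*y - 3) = -3*y^2 + 15*y + 9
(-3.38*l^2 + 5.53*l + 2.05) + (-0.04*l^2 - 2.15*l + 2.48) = -3.42*l^2 + 3.38*l + 4.53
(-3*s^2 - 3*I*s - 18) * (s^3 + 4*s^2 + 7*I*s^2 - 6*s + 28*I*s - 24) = -3*s^5 - 12*s^4 - 24*I*s^4 + 21*s^3 - 96*I*s^3 + 84*s^2 - 108*I*s^2 + 108*s - 432*I*s + 432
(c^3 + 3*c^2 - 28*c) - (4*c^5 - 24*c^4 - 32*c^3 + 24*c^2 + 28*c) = -4*c^5 + 24*c^4 + 33*c^3 - 21*c^2 - 56*c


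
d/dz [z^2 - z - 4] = 2*z - 1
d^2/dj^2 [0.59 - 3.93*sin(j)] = 3.93*sin(j)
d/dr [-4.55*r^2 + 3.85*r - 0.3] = 3.85 - 9.1*r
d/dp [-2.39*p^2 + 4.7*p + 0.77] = 4.7 - 4.78*p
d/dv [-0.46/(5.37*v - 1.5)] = 2.4702/(5.37*v - 1.5)^2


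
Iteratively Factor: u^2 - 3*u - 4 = (u + 1)*(u - 4)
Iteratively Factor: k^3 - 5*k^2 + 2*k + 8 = (k - 2)*(k^2 - 3*k - 4) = (k - 2)*(k + 1)*(k - 4)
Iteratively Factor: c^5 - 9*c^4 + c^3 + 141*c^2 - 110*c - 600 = (c + 2)*(c^4 - 11*c^3 + 23*c^2 + 95*c - 300) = (c - 5)*(c + 2)*(c^3 - 6*c^2 - 7*c + 60) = (c - 5)*(c - 4)*(c + 2)*(c^2 - 2*c - 15) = (c - 5)*(c - 4)*(c + 2)*(c + 3)*(c - 5)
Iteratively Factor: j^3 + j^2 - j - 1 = (j + 1)*(j^2 - 1) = (j - 1)*(j + 1)*(j + 1)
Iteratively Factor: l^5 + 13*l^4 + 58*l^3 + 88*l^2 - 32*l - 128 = (l + 4)*(l^4 + 9*l^3 + 22*l^2 - 32) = (l + 4)^2*(l^3 + 5*l^2 + 2*l - 8) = (l + 4)^3*(l^2 + l - 2) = (l - 1)*(l + 4)^3*(l + 2)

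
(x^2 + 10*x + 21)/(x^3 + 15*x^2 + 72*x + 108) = (x + 7)/(x^2 + 12*x + 36)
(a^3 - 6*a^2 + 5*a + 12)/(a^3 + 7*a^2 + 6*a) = (a^2 - 7*a + 12)/(a*(a + 6))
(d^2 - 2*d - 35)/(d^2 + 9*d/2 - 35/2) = 2*(d^2 - 2*d - 35)/(2*d^2 + 9*d - 35)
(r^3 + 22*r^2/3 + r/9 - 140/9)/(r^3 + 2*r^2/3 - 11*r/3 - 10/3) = (r^2 + 17*r/3 - 28/3)/(r^2 - r - 2)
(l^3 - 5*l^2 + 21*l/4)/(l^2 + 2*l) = (l^2 - 5*l + 21/4)/(l + 2)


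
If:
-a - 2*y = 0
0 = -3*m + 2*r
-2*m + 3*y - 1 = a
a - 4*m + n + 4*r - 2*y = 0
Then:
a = -2*y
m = 5*y/2 - 1/2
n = 1 - y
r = 15*y/4 - 3/4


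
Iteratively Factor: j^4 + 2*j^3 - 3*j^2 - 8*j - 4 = (j + 1)*(j^3 + j^2 - 4*j - 4) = (j + 1)*(j + 2)*(j^2 - j - 2) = (j + 1)^2*(j + 2)*(j - 2)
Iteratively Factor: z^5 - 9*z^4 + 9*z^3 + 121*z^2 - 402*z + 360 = (z - 3)*(z^4 - 6*z^3 - 9*z^2 + 94*z - 120) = (z - 3)*(z - 2)*(z^3 - 4*z^2 - 17*z + 60) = (z - 5)*(z - 3)*(z - 2)*(z^2 + z - 12) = (z - 5)*(z - 3)^2*(z - 2)*(z + 4)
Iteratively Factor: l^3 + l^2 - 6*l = (l)*(l^2 + l - 6) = l*(l - 2)*(l + 3)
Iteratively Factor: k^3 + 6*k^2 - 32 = (k + 4)*(k^2 + 2*k - 8) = (k + 4)^2*(k - 2)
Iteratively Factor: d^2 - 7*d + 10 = (d - 5)*(d - 2)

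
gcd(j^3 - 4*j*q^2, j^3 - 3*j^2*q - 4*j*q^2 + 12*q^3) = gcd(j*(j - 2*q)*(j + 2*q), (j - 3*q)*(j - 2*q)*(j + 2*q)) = -j^2 + 4*q^2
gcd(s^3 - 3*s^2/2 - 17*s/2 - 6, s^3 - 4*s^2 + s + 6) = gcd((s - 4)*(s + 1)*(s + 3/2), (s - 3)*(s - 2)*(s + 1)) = s + 1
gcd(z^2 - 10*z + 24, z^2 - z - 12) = z - 4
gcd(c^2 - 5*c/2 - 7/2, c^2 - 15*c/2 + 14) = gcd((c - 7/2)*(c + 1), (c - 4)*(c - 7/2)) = c - 7/2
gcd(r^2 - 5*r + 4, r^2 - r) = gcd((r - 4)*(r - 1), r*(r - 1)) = r - 1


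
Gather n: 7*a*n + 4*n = n*(7*a + 4)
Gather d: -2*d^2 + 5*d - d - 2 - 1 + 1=-2*d^2 + 4*d - 2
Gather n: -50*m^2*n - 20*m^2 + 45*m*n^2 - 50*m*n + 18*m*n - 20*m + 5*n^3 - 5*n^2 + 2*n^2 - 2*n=-20*m^2 - 20*m + 5*n^3 + n^2*(45*m - 3) + n*(-50*m^2 - 32*m - 2)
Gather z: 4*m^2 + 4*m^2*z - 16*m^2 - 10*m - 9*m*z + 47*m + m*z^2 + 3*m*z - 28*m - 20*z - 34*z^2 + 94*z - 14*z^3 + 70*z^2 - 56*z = -12*m^2 + 9*m - 14*z^3 + z^2*(m + 36) + z*(4*m^2 - 6*m + 18)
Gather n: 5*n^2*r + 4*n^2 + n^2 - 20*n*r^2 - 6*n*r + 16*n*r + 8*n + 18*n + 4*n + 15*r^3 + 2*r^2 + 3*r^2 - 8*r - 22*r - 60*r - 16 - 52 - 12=n^2*(5*r + 5) + n*(-20*r^2 + 10*r + 30) + 15*r^3 + 5*r^2 - 90*r - 80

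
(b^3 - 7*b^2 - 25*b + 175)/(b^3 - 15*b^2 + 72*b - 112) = (b^2 - 25)/(b^2 - 8*b + 16)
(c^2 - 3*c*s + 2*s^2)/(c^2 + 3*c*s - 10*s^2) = (c - s)/(c + 5*s)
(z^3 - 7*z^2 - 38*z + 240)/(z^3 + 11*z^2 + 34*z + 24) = (z^2 - 13*z + 40)/(z^2 + 5*z + 4)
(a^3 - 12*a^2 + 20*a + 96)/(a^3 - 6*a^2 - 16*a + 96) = (a^2 - 6*a - 16)/(a^2 - 16)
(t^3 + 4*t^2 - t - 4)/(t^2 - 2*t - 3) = (t^2 + 3*t - 4)/(t - 3)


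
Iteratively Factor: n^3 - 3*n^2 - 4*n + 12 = (n - 2)*(n^2 - n - 6) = (n - 3)*(n - 2)*(n + 2)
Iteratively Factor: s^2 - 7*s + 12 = (s - 3)*(s - 4)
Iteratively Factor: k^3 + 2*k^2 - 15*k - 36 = (k + 3)*(k^2 - k - 12) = (k - 4)*(k + 3)*(k + 3)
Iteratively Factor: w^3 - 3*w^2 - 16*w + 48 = (w - 4)*(w^2 + w - 12) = (w - 4)*(w - 3)*(w + 4)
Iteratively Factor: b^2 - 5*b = (b - 5)*(b)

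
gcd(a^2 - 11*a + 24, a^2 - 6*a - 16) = a - 8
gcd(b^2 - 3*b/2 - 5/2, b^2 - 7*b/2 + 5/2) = b - 5/2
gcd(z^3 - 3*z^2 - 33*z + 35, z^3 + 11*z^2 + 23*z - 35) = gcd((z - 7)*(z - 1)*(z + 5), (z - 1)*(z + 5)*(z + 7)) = z^2 + 4*z - 5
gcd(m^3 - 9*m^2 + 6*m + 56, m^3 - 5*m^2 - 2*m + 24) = m^2 - 2*m - 8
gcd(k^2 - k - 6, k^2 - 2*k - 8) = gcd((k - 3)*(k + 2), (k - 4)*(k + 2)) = k + 2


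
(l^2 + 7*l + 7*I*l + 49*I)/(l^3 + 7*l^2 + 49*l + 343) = 1/(l - 7*I)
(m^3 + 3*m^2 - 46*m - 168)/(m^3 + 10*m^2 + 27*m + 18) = (m^2 - 3*m - 28)/(m^2 + 4*m + 3)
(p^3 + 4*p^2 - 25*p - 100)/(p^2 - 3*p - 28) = (p^2 - 25)/(p - 7)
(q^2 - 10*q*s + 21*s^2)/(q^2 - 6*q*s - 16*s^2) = (-q^2 + 10*q*s - 21*s^2)/(-q^2 + 6*q*s + 16*s^2)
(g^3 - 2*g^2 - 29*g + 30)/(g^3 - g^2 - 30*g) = (g - 1)/g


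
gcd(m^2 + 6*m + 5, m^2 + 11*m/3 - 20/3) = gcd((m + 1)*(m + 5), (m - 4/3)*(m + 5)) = m + 5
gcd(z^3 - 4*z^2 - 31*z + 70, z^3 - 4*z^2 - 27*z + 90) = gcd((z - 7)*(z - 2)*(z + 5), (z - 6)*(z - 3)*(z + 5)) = z + 5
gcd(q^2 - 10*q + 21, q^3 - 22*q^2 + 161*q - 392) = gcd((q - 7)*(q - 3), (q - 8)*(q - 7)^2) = q - 7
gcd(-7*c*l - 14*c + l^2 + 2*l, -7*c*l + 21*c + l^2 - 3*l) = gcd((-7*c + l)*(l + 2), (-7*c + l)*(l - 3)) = 7*c - l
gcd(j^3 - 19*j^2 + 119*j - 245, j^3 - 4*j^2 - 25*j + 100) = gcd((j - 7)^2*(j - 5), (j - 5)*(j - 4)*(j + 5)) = j - 5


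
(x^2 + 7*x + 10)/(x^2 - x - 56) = (x^2 + 7*x + 10)/(x^2 - x - 56)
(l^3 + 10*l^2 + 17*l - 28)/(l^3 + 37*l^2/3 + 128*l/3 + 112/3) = 3*(l - 1)/(3*l + 4)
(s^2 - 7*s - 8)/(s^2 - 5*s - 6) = (s - 8)/(s - 6)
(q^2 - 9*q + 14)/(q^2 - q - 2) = (q - 7)/(q + 1)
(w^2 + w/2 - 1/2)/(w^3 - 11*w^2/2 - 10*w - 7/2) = (2*w - 1)/(2*w^2 - 13*w - 7)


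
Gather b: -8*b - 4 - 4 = -8*b - 8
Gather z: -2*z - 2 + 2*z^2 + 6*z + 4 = 2*z^2 + 4*z + 2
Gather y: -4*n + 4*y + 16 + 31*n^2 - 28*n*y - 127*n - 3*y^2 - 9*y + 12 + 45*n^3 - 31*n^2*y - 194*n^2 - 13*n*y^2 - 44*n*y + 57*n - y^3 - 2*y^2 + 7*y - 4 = 45*n^3 - 163*n^2 - 74*n - y^3 + y^2*(-13*n - 5) + y*(-31*n^2 - 72*n + 2) + 24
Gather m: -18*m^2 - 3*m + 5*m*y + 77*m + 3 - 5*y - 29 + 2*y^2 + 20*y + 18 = -18*m^2 + m*(5*y + 74) + 2*y^2 + 15*y - 8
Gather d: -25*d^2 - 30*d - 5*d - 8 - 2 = -25*d^2 - 35*d - 10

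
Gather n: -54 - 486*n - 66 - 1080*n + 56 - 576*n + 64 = -2142*n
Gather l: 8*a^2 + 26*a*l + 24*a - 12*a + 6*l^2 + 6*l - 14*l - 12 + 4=8*a^2 + 12*a + 6*l^2 + l*(26*a - 8) - 8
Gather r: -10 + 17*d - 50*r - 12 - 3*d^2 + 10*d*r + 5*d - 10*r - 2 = -3*d^2 + 22*d + r*(10*d - 60) - 24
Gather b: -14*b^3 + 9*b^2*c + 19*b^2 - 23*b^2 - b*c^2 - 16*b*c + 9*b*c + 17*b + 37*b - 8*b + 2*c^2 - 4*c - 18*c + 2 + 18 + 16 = -14*b^3 + b^2*(9*c - 4) + b*(-c^2 - 7*c + 46) + 2*c^2 - 22*c + 36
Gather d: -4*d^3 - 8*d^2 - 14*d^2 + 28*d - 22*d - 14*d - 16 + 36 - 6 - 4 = -4*d^3 - 22*d^2 - 8*d + 10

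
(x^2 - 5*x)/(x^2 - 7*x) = (x - 5)/(x - 7)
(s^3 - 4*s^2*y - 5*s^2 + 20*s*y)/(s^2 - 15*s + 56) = s*(s^2 - 4*s*y - 5*s + 20*y)/(s^2 - 15*s + 56)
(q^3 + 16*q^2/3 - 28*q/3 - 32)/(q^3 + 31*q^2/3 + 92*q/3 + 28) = (3*q - 8)/(3*q + 7)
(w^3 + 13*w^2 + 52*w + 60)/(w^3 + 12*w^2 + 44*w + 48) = (w + 5)/(w + 4)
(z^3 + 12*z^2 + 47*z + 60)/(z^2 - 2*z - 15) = (z^2 + 9*z + 20)/(z - 5)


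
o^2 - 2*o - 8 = (o - 4)*(o + 2)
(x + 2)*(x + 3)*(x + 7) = x^3 + 12*x^2 + 41*x + 42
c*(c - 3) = c^2 - 3*c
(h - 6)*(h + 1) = h^2 - 5*h - 6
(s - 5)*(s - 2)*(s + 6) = s^3 - s^2 - 32*s + 60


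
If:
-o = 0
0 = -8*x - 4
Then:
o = 0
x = -1/2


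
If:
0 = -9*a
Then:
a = 0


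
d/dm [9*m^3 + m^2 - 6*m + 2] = 27*m^2 + 2*m - 6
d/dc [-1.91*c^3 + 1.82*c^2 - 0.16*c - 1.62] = -5.73*c^2 + 3.64*c - 0.16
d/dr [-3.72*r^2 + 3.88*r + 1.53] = 3.88 - 7.44*r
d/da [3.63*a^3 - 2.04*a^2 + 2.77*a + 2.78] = 10.89*a^2 - 4.08*a + 2.77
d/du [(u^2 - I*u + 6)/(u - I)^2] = (-I*u - 13)/(u^3 - 3*I*u^2 - 3*u + I)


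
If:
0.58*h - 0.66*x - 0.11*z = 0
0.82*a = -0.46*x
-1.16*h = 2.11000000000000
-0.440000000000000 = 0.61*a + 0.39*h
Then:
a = 0.44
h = -1.82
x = -0.79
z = -4.87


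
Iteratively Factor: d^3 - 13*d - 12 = (d + 3)*(d^2 - 3*d - 4) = (d + 1)*(d + 3)*(d - 4)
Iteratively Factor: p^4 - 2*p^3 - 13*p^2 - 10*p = (p + 2)*(p^3 - 4*p^2 - 5*p) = p*(p + 2)*(p^2 - 4*p - 5) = p*(p + 1)*(p + 2)*(p - 5)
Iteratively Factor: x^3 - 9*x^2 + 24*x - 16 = (x - 4)*(x^2 - 5*x + 4) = (x - 4)*(x - 1)*(x - 4)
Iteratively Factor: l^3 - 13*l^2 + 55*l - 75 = (l - 3)*(l^2 - 10*l + 25) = (l - 5)*(l - 3)*(l - 5)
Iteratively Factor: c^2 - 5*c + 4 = (c - 4)*(c - 1)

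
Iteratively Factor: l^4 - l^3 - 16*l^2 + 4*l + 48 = (l + 3)*(l^3 - 4*l^2 - 4*l + 16) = (l - 2)*(l + 3)*(l^2 - 2*l - 8) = (l - 2)*(l + 2)*(l + 3)*(l - 4)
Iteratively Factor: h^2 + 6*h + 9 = (h + 3)*(h + 3)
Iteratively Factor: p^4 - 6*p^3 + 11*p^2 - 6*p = (p)*(p^3 - 6*p^2 + 11*p - 6) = p*(p - 1)*(p^2 - 5*p + 6) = p*(p - 3)*(p - 1)*(p - 2)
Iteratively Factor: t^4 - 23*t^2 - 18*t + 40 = (t - 5)*(t^3 + 5*t^2 + 2*t - 8) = (t - 5)*(t - 1)*(t^2 + 6*t + 8) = (t - 5)*(t - 1)*(t + 2)*(t + 4)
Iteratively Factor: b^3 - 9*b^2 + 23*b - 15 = (b - 3)*(b^2 - 6*b + 5) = (b - 3)*(b - 1)*(b - 5)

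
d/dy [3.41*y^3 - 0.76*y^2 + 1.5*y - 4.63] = 10.23*y^2 - 1.52*y + 1.5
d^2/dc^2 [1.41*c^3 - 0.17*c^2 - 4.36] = 8.46*c - 0.34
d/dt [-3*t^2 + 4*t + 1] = 4 - 6*t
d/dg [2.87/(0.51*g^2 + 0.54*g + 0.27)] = (-2.9274*g - 1.5498)/(0.51*g^2 + 0.54*g + 0.27)^2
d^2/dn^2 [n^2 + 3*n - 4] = 2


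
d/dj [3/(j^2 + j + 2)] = 3*(-2*j - 1)/(j^2 + j + 2)^2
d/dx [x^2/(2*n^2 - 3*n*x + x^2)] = x*(4*n^2 - 6*n*x + 2*x^2 + x*(3*n - 2*x))/(2*n^2 - 3*n*x + x^2)^2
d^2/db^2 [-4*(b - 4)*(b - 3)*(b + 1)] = 48 - 24*b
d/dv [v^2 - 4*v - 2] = 2*v - 4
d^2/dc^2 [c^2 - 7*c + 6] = 2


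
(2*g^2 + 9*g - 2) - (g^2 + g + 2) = g^2 + 8*g - 4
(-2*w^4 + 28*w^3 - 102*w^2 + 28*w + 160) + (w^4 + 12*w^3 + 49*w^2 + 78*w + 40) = -w^4 + 40*w^3 - 53*w^2 + 106*w + 200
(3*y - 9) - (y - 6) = 2*y - 3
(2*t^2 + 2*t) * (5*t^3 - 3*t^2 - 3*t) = 10*t^5 + 4*t^4 - 12*t^3 - 6*t^2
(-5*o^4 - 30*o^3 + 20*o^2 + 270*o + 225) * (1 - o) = 5*o^5 + 25*o^4 - 50*o^3 - 250*o^2 + 45*o + 225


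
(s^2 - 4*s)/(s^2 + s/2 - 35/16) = 16*s*(s - 4)/(16*s^2 + 8*s - 35)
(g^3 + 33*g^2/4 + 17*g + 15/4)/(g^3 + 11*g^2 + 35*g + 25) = (4*g^2 + 13*g + 3)/(4*(g^2 + 6*g + 5))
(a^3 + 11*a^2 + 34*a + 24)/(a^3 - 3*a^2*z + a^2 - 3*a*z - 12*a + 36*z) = (-a^2 - 7*a - 6)/(-a^2 + 3*a*z + 3*a - 9*z)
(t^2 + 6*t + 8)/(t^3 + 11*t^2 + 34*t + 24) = (t + 2)/(t^2 + 7*t + 6)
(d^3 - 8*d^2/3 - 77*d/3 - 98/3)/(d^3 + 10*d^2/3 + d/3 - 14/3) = (d - 7)/(d - 1)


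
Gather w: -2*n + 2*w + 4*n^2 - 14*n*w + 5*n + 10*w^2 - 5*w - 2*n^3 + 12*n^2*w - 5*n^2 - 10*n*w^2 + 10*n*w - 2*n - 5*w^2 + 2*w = -2*n^3 - n^2 + n + w^2*(5 - 10*n) + w*(12*n^2 - 4*n - 1)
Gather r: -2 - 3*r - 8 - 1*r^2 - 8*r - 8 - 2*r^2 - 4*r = -3*r^2 - 15*r - 18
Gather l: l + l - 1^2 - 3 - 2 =2*l - 6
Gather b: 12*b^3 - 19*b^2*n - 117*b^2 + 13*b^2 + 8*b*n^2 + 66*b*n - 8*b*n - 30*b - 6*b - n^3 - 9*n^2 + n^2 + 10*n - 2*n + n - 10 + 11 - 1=12*b^3 + b^2*(-19*n - 104) + b*(8*n^2 + 58*n - 36) - n^3 - 8*n^2 + 9*n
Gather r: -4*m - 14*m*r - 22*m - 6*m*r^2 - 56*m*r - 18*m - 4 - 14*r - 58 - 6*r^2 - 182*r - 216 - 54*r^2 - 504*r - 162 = -44*m + r^2*(-6*m - 60) + r*(-70*m - 700) - 440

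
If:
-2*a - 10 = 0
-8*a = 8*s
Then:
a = -5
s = 5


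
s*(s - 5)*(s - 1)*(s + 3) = s^4 - 3*s^3 - 13*s^2 + 15*s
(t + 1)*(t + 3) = t^2 + 4*t + 3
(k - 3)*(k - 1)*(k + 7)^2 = k^4 + 10*k^3 - 4*k^2 - 154*k + 147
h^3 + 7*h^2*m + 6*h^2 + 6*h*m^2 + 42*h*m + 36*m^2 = (h + 6)*(h + m)*(h + 6*m)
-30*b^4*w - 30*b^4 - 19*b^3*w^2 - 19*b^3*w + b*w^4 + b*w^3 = (-5*b + w)*(2*b + w)*(3*b + w)*(b*w + b)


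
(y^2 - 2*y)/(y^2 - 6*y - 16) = y*(2 - y)/(-y^2 + 6*y + 16)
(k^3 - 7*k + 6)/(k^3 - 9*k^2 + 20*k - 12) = (k + 3)/(k - 6)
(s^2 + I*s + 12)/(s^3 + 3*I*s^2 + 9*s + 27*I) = (s + 4*I)/(s^2 + 6*I*s - 9)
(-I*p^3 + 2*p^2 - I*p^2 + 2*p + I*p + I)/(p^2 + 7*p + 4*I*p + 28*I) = (-I*p^3 + p^2*(2 - I) + p*(2 + I) + I)/(p^2 + p*(7 + 4*I) + 28*I)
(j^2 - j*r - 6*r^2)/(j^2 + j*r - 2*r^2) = (-j + 3*r)/(-j + r)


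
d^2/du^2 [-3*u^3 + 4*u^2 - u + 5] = 8 - 18*u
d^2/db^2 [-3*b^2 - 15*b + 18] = -6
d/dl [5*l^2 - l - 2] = 10*l - 1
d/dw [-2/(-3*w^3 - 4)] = -18*w^2/(3*w^3 + 4)^2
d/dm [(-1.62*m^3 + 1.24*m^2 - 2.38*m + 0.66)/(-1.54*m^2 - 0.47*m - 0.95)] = (2.4948*m^4 + 1.5228*m^3 + 0.369*m^2 - 0.3232*m + 2.5712)/(2.3716*m^4 + 1.4476*m^3 + 3.1469*m^2 + 0.893*m + 0.9025)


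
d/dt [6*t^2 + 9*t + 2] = 12*t + 9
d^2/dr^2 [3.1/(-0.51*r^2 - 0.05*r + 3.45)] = (1.61262*r^2 + 0.1581*r - 3.1*(1.02*r + 0.05)*(2.04*r + 0.1) - 10.9089)/(0.51*r^2 + 0.05*r - 3.45)^3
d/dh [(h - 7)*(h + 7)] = 2*h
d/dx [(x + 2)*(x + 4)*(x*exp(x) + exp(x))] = (x^3 + 10*x^2 + 28*x + 22)*exp(x)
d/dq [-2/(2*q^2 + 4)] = 2*q/(q^2 + 2)^2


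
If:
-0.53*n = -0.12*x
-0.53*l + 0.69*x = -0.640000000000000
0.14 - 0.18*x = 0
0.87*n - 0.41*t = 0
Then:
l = 2.22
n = 0.18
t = 0.37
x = 0.78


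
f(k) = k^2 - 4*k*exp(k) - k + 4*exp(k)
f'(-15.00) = -31.00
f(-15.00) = 240.00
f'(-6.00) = -12.94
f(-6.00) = 42.07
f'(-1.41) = -2.44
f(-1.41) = 5.75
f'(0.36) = -2.34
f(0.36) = 3.44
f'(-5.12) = -11.12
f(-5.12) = 31.48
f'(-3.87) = -8.42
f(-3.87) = 19.25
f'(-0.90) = -1.34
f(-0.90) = 4.80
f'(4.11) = -994.74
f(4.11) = -745.40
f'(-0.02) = -0.96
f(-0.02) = 4.02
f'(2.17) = -72.68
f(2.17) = -38.45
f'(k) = -4*k*exp(k) + 2*k - 1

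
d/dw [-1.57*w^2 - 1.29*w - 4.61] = -3.14*w - 1.29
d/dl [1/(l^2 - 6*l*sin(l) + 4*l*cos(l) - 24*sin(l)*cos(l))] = 2*(2*l*sin(l) + 3*l*cos(l) - l + 3*sin(l) - 2*cos(l) + 12*cos(2*l))/((l - 6*sin(l))^2*(l + 4*cos(l))^2)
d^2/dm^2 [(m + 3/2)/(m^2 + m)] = (-m*(m + 1)*(6*m + 5) + (2*m + 1)^2*(2*m + 3))/(m^3*(m + 1)^3)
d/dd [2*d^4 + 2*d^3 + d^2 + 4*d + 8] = 8*d^3 + 6*d^2 + 2*d + 4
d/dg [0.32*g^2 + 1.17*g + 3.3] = 0.64*g + 1.17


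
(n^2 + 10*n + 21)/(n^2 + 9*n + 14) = (n + 3)/(n + 2)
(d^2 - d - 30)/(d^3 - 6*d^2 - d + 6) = (d + 5)/(d^2 - 1)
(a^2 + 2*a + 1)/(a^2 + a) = (a + 1)/a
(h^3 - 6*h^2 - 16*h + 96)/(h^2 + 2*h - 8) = (h^2 - 10*h + 24)/(h - 2)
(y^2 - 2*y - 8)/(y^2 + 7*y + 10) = (y - 4)/(y + 5)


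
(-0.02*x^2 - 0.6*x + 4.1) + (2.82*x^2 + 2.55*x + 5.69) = 2.8*x^2 + 1.95*x + 9.79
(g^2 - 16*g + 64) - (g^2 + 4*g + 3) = 61 - 20*g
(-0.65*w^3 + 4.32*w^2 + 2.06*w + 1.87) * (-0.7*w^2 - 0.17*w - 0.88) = 0.455*w^5 - 2.9135*w^4 - 1.6044*w^3 - 5.4608*w^2 - 2.1307*w - 1.6456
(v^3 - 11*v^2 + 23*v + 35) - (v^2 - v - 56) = v^3 - 12*v^2 + 24*v + 91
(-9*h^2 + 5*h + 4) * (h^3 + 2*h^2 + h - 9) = -9*h^5 - 13*h^4 + 5*h^3 + 94*h^2 - 41*h - 36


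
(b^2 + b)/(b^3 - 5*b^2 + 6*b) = (b + 1)/(b^2 - 5*b + 6)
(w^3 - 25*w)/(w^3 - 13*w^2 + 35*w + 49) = w*(w^2 - 25)/(w^3 - 13*w^2 + 35*w + 49)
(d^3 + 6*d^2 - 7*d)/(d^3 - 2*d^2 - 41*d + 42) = d*(d + 7)/(d^2 - d - 42)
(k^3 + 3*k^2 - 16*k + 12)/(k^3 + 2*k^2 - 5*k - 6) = (k^2 + 5*k - 6)/(k^2 + 4*k + 3)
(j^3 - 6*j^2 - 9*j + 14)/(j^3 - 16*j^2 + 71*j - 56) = (j + 2)/(j - 8)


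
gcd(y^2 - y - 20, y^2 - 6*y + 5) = y - 5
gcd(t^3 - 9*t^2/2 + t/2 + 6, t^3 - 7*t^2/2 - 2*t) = t - 4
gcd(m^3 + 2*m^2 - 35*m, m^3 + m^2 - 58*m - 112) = m + 7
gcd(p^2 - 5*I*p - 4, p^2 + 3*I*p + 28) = p - 4*I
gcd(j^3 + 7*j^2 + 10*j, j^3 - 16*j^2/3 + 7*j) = j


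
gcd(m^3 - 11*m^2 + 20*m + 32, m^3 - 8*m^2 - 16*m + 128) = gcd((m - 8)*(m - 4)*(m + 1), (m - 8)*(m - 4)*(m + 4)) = m^2 - 12*m + 32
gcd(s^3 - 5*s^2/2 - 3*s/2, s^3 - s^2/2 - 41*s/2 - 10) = s + 1/2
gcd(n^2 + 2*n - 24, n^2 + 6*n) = n + 6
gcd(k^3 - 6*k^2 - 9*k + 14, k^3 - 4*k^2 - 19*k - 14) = k^2 - 5*k - 14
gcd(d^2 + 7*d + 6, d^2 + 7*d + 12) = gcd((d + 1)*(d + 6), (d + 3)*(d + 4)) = 1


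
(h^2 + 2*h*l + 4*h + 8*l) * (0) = 0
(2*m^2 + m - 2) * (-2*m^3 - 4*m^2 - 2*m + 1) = -4*m^5 - 10*m^4 - 4*m^3 + 8*m^2 + 5*m - 2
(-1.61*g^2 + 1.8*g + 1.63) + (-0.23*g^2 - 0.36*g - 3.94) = -1.84*g^2 + 1.44*g - 2.31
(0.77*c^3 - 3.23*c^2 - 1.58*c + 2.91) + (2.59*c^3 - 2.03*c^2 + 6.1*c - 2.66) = 3.36*c^3 - 5.26*c^2 + 4.52*c + 0.25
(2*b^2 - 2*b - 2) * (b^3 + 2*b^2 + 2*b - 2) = 2*b^5 + 2*b^4 - 2*b^3 - 12*b^2 + 4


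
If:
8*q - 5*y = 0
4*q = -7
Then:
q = -7/4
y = -14/5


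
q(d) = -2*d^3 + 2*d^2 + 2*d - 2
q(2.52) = -16.27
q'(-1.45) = -16.42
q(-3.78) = 127.04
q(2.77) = -23.62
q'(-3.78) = -98.85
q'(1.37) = -3.78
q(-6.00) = 490.00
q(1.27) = -0.33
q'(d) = -6*d^2 + 4*d + 2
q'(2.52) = -26.02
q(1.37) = -0.65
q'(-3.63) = -91.58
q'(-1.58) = -19.30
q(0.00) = -2.00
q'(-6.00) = -238.00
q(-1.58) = 7.72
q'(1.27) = -2.60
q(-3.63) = 112.76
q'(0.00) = 2.00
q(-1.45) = 5.40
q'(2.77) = -32.96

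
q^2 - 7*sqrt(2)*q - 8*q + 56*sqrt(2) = (q - 8)*(q - 7*sqrt(2))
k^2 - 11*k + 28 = (k - 7)*(k - 4)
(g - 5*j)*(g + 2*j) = g^2 - 3*g*j - 10*j^2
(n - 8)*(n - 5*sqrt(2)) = n^2 - 8*n - 5*sqrt(2)*n + 40*sqrt(2)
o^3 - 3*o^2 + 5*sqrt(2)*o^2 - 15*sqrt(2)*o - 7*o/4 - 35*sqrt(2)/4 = (o - 7/2)*(o + 1/2)*(o + 5*sqrt(2))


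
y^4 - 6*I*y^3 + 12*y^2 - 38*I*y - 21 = (y - 7*I)*(y - I)^2*(y + 3*I)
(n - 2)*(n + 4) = n^2 + 2*n - 8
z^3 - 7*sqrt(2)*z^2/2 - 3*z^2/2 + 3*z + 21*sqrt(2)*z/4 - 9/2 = (z - 3/2)*(z - 3*sqrt(2))*(z - sqrt(2)/2)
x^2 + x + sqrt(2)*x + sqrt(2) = (x + 1)*(x + sqrt(2))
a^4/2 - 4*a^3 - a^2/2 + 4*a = a*(a/2 + 1/2)*(a - 8)*(a - 1)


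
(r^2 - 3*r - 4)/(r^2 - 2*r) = (r^2 - 3*r - 4)/(r*(r - 2))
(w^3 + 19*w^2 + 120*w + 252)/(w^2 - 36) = (w^2 + 13*w + 42)/(w - 6)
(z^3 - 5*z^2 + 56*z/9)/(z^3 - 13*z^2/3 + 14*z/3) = (z - 8/3)/(z - 2)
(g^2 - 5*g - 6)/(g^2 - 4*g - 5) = (g - 6)/(g - 5)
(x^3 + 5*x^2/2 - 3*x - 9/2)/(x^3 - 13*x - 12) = (x - 3/2)/(x - 4)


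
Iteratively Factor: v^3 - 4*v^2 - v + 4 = (v - 1)*(v^2 - 3*v - 4) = (v - 4)*(v - 1)*(v + 1)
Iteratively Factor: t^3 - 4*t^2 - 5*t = (t + 1)*(t^2 - 5*t) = (t - 5)*(t + 1)*(t)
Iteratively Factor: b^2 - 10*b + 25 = (b - 5)*(b - 5)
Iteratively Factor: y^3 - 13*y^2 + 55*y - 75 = (y - 3)*(y^2 - 10*y + 25) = (y - 5)*(y - 3)*(y - 5)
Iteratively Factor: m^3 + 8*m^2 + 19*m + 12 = (m + 1)*(m^2 + 7*m + 12) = (m + 1)*(m + 4)*(m + 3)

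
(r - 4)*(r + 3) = r^2 - r - 12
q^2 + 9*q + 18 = (q + 3)*(q + 6)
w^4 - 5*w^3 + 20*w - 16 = (w - 4)*(w - 2)*(w - 1)*(w + 2)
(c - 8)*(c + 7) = c^2 - c - 56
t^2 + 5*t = t*(t + 5)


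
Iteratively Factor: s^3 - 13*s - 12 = (s - 4)*(s^2 + 4*s + 3) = (s - 4)*(s + 1)*(s + 3)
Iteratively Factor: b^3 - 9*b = (b)*(b^2 - 9) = b*(b + 3)*(b - 3)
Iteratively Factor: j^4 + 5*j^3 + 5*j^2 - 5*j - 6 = (j - 1)*(j^3 + 6*j^2 + 11*j + 6) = (j - 1)*(j + 2)*(j^2 + 4*j + 3) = (j - 1)*(j + 2)*(j + 3)*(j + 1)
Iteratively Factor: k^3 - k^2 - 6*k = (k - 3)*(k^2 + 2*k) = (k - 3)*(k + 2)*(k)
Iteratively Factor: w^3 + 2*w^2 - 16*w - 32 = (w - 4)*(w^2 + 6*w + 8) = (w - 4)*(w + 4)*(w + 2)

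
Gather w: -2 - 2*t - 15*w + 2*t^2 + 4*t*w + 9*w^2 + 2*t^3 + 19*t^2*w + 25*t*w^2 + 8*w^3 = 2*t^3 + 2*t^2 - 2*t + 8*w^3 + w^2*(25*t + 9) + w*(19*t^2 + 4*t - 15) - 2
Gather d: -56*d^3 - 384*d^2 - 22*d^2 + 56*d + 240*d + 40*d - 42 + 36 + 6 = -56*d^3 - 406*d^2 + 336*d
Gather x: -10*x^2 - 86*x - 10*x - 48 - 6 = -10*x^2 - 96*x - 54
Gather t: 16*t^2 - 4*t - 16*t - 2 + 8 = 16*t^2 - 20*t + 6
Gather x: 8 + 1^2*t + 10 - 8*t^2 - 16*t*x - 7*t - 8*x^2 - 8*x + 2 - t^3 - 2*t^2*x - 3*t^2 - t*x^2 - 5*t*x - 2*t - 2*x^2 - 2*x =-t^3 - 11*t^2 - 8*t + x^2*(-t - 10) + x*(-2*t^2 - 21*t - 10) + 20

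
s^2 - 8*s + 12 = (s - 6)*(s - 2)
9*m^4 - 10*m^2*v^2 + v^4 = (-3*m + v)*(-m + v)*(m + v)*(3*m + v)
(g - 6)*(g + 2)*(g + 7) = g^3 + 3*g^2 - 40*g - 84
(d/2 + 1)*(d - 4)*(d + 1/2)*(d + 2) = d^4/2 + d^3/4 - 6*d^2 - 11*d - 4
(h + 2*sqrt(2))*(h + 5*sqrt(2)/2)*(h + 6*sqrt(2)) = h^3 + 21*sqrt(2)*h^2/2 + 64*h + 60*sqrt(2)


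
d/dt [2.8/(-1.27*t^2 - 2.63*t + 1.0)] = (7.112*t + 7.364)/(1.27*t^2 + 2.63*t - 1.0)^2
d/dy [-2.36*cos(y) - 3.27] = 2.36*sin(y)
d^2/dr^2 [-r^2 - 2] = -2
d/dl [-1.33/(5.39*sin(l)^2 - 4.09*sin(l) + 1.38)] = (14.3374*sin(l) - 5.4397)*cos(l)/(5.39*sin(l)^2 - 4.09*sin(l) + 1.38)^2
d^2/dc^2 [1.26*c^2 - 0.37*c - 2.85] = 2.52000000000000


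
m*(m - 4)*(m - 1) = m^3 - 5*m^2 + 4*m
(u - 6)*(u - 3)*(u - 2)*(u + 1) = u^4 - 10*u^3 + 25*u^2 - 36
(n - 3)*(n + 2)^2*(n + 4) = n^4 + 5*n^3 - 4*n^2 - 44*n - 48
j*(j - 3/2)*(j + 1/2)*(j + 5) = j^4 + 4*j^3 - 23*j^2/4 - 15*j/4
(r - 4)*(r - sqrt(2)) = r^2 - 4*r - sqrt(2)*r + 4*sqrt(2)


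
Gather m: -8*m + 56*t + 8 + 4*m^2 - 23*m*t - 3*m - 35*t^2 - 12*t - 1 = 4*m^2 + m*(-23*t - 11) - 35*t^2 + 44*t + 7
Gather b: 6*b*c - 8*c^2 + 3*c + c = 6*b*c - 8*c^2 + 4*c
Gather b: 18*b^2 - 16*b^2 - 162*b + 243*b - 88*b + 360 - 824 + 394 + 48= 2*b^2 - 7*b - 22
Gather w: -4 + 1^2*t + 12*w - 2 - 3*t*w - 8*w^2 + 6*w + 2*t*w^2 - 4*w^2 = t + w^2*(2*t - 12) + w*(18 - 3*t) - 6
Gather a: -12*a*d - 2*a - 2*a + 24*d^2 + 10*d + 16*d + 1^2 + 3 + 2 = a*(-12*d - 4) + 24*d^2 + 26*d + 6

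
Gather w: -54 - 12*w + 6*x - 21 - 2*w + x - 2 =-14*w + 7*x - 77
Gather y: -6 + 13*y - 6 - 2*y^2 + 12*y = -2*y^2 + 25*y - 12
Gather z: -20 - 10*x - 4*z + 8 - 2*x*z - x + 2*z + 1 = -11*x + z*(-2*x - 2) - 11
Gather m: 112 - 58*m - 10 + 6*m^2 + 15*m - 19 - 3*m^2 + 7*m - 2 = 3*m^2 - 36*m + 81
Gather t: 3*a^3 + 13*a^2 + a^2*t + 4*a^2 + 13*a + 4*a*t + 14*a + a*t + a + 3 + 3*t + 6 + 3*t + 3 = 3*a^3 + 17*a^2 + 28*a + t*(a^2 + 5*a + 6) + 12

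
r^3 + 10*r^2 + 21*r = r*(r + 3)*(r + 7)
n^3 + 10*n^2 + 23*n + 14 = (n + 1)*(n + 2)*(n + 7)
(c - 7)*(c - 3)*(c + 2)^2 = c^4 - 6*c^3 - 15*c^2 + 44*c + 84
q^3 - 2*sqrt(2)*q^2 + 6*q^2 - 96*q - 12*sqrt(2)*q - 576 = (q + 6)*(q - 8*sqrt(2))*(q + 6*sqrt(2))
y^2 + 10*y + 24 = (y + 4)*(y + 6)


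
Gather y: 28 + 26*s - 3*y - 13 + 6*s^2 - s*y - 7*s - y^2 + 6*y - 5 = 6*s^2 + 19*s - y^2 + y*(3 - s) + 10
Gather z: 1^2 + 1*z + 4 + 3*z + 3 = 4*z + 8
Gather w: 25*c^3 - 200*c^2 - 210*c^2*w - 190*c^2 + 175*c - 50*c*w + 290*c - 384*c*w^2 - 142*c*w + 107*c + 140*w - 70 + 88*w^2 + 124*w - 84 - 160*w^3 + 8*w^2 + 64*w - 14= 25*c^3 - 390*c^2 + 572*c - 160*w^3 + w^2*(96 - 384*c) + w*(-210*c^2 - 192*c + 328) - 168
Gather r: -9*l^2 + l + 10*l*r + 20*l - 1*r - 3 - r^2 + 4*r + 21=-9*l^2 + 21*l - r^2 + r*(10*l + 3) + 18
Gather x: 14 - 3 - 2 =9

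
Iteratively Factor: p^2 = (p)*(p)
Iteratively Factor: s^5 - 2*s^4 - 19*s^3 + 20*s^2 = (s - 1)*(s^4 - s^3 - 20*s^2) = s*(s - 1)*(s^3 - s^2 - 20*s) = s^2*(s - 1)*(s^2 - s - 20) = s^2*(s - 5)*(s - 1)*(s + 4)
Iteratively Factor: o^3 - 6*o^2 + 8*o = (o - 4)*(o^2 - 2*o) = (o - 4)*(o - 2)*(o)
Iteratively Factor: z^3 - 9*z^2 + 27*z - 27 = (z - 3)*(z^2 - 6*z + 9) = (z - 3)^2*(z - 3)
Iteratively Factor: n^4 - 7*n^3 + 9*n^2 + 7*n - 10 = (n - 2)*(n^3 - 5*n^2 - n + 5) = (n - 5)*(n - 2)*(n^2 - 1) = (n - 5)*(n - 2)*(n - 1)*(n + 1)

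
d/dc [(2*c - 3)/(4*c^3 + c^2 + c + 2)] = (8*c^3 + 2*c^2 + 2*c - (2*c - 3)*(12*c^2 + 2*c + 1) + 4)/(4*c^3 + c^2 + c + 2)^2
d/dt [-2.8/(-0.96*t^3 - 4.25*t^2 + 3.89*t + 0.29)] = (-8.064*t^2 - 23.8*t + 10.892)/(0.96*t^3 + 4.25*t^2 - 3.89*t - 0.29)^2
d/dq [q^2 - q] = 2*q - 1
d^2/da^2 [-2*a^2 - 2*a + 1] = -4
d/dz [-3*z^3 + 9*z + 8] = 9 - 9*z^2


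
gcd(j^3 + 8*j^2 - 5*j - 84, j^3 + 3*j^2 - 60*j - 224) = j^2 + 11*j + 28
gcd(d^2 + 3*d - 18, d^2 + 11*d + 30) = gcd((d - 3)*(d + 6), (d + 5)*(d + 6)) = d + 6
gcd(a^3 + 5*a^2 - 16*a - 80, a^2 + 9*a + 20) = a^2 + 9*a + 20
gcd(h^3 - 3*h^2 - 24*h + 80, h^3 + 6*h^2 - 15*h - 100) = h^2 + h - 20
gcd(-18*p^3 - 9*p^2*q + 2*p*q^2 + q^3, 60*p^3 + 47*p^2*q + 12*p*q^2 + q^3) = 3*p + q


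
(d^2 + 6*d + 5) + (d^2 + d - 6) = 2*d^2 + 7*d - 1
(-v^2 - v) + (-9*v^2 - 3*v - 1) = -10*v^2 - 4*v - 1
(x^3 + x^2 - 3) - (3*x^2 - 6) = x^3 - 2*x^2 + 3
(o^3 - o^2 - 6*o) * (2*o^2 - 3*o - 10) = 2*o^5 - 5*o^4 - 19*o^3 + 28*o^2 + 60*o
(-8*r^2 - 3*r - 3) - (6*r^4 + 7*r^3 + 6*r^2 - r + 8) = -6*r^4 - 7*r^3 - 14*r^2 - 2*r - 11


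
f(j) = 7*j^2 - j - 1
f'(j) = 14*j - 1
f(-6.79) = 328.52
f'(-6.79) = -96.06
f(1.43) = 11.88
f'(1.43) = 19.02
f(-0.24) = -0.36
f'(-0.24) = -4.36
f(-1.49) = 16.03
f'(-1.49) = -21.86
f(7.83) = 420.33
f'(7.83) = 108.62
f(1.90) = 22.37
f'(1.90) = 25.60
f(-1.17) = 9.75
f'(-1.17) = -17.38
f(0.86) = 3.32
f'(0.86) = 11.04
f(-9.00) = 575.00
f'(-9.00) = -127.00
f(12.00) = 995.00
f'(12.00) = 167.00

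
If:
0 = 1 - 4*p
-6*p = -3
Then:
No Solution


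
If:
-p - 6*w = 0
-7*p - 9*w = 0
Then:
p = 0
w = 0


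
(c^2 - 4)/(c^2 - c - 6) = (c - 2)/(c - 3)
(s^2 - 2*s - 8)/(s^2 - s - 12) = (s + 2)/(s + 3)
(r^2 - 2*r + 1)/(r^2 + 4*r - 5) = (r - 1)/(r + 5)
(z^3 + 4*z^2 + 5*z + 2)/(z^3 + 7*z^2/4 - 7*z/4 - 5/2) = 4*(z + 1)/(4*z - 5)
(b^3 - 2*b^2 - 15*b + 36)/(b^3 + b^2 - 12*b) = (b - 3)/b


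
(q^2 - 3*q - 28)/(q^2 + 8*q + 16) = (q - 7)/(q + 4)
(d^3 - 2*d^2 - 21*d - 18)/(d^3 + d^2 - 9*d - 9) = (d - 6)/(d - 3)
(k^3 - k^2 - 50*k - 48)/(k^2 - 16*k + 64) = (k^2 + 7*k + 6)/(k - 8)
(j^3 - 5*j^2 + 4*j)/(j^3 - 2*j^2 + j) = (j - 4)/(j - 1)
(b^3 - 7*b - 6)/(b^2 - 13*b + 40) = (b^3 - 7*b - 6)/(b^2 - 13*b + 40)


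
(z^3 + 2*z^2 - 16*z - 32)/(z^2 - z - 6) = (z^2 - 16)/(z - 3)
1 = 1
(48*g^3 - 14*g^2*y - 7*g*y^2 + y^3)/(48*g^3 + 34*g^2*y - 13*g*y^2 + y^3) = (-6*g^2 + g*y + y^2)/(-6*g^2 - 5*g*y + y^2)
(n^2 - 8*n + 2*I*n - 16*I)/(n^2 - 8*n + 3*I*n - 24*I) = (n + 2*I)/(n + 3*I)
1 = 1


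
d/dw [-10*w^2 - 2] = -20*w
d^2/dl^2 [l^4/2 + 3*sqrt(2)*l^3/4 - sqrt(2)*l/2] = 3*l*(4*l + 3*sqrt(2))/2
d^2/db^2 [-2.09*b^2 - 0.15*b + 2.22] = -4.18000000000000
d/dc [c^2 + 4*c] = 2*c + 4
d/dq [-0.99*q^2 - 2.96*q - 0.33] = -1.98*q - 2.96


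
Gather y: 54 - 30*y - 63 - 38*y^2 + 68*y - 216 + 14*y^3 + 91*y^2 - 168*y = 14*y^3 + 53*y^2 - 130*y - 225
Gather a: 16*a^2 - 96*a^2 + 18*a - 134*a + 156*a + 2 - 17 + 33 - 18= -80*a^2 + 40*a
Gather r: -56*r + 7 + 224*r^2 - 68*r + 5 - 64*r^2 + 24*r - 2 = 160*r^2 - 100*r + 10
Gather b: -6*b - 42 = -6*b - 42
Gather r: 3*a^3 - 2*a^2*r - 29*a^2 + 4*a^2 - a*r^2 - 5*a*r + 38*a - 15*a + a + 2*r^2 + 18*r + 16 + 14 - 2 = 3*a^3 - 25*a^2 + 24*a + r^2*(2 - a) + r*(-2*a^2 - 5*a + 18) + 28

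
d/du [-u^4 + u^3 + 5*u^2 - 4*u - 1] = -4*u^3 + 3*u^2 + 10*u - 4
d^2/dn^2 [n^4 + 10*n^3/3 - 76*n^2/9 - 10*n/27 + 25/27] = 12*n^2 + 20*n - 152/9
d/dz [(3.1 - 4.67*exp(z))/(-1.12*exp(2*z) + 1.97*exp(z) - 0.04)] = (-5.2304*exp(2*z) + 6.944*exp(z) - 5.9202)*exp(z)/(1.2544*exp(4*z) - 4.4128*exp(3*z) + 3.9705*exp(2*z) - 0.1576*exp(z) + 0.0016)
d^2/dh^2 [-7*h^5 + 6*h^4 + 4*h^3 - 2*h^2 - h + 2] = -140*h^3 + 72*h^2 + 24*h - 4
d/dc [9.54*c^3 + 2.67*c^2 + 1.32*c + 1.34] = 28.62*c^2 + 5.34*c + 1.32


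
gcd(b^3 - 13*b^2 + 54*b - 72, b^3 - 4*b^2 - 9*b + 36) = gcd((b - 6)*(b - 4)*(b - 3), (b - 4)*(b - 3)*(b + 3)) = b^2 - 7*b + 12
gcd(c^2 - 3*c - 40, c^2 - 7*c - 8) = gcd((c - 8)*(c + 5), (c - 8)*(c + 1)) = c - 8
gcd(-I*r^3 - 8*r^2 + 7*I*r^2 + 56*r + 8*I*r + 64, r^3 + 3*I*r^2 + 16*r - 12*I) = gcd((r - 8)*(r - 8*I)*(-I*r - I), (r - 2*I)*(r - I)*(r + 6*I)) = 1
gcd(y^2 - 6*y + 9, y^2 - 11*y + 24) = y - 3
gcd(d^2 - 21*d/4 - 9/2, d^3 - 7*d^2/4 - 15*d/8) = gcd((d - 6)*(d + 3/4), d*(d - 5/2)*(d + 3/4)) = d + 3/4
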